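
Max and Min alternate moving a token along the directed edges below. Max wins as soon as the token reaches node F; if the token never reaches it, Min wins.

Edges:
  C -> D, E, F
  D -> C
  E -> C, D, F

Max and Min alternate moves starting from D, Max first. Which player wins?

Track states (vertex, player-to-move).
A0 = {(F,Max), (F,Min)}
A1: add {(C,Max), (E,Max)}.
A2: add {(D,Min)}.
A3 = A2; e.g. (C,Min) stays out. (D,Max) never enters ⇒ Min avoids the target.

Min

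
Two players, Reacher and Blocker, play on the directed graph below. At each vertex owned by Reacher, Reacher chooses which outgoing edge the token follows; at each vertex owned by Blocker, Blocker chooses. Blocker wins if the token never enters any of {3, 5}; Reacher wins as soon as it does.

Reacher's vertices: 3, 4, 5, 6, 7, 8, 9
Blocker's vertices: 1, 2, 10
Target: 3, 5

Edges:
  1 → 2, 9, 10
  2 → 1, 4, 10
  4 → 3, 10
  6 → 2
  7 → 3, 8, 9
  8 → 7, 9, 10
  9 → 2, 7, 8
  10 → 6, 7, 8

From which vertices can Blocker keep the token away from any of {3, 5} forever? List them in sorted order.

1, 2, 6, 10

A0 = {3, 5}
A1: add {4, 7} — 4 (Reacher) has 4→3; 7 (Reacher) has 7→3.
A2: add {8, 9} — 8 (Reacher) has 8→7; 9 (Reacher) has 9→7.
A3 = A2; e.g. 1 (Blocker) can still go to 2. Fixed point.
Reacher's attractor = {3, 4, 5, 7, 8, 9}; Blocker avoids the target exactly from the complement.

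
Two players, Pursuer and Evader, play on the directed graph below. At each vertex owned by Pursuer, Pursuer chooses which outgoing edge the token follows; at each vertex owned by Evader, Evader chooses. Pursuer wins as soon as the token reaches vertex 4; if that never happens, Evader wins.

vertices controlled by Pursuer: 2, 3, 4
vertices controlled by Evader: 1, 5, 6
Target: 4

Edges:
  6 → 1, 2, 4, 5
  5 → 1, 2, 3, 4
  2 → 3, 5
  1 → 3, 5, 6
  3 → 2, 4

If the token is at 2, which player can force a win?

A0 = {4}
A1: add {3} — 3 (Pursuer) has 3→4.
A2: add {2} — 2 (Pursuer) has 2→3.
A3 = A2; e.g. 1 (Evader) can still go to 5. Fixed point.
2 ∈ A2, so Pursuer can force the target.

Pursuer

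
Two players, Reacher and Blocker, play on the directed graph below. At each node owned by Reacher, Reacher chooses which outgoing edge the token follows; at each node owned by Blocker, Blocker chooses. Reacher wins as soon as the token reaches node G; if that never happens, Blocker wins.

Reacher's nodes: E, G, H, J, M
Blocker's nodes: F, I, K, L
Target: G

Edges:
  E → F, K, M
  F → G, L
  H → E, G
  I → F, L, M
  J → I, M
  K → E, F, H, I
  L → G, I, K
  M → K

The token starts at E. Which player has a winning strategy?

Blocker

A0 = {G}
A1: add {H} — H (Reacher) has H→G.
A2 = A1; e.g. E (Reacher) has no edge into A1. Fixed point.
E never enters the attractor, so Blocker can avoid the target forever.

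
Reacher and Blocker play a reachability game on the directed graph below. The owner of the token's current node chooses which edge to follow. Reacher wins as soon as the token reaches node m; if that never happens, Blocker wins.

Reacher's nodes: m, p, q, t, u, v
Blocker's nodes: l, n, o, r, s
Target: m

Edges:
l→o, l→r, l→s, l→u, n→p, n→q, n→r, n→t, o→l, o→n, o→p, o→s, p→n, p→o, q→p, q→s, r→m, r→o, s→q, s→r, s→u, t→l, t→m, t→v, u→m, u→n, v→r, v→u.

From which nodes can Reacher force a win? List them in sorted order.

m, t, u, v

A0 = {m}
A1: add {t, u} — t (Reacher) has t→m; u (Reacher) has u→m.
A2: add {v} — v (Reacher) has v→u.
A3 = A2; e.g. l (Blocker) can still go to o. Fixed point.
Reacher's winning region = {m, t, u, v}.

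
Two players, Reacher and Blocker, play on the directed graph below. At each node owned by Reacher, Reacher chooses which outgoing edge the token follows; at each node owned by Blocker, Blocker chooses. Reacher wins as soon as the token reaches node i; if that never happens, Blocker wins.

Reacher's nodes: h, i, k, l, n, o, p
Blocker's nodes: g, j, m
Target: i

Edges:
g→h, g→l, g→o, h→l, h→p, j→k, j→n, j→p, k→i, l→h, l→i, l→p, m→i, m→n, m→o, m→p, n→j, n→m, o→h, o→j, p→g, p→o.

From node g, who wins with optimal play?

A0 = {i}
A1: add {k, l} — k (Reacher) has k→i; l (Reacher) has l→i.
A2: add {h} — h (Reacher) has h→l.
A3: add {o} — o (Reacher) has o→h.
A4: add {g, p} — g (Blocker): all of {h, l, o} already in; p (Reacher) has p→o.
A5 = A4; e.g. j (Blocker) can still go to n. Fixed point.
g ∈ A4, so Reacher can force the target.

Reacher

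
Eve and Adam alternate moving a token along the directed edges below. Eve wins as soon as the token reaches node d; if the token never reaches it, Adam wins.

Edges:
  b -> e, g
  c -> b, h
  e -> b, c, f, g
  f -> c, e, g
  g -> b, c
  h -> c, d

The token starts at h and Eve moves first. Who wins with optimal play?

Eve

Track states (vertex, player-to-move).
A0 = {(d,Eve), (d,Adam)}
A1: add {(h,Eve)}.
(h,Eve) ∈ A1 ⇒ Eve forces the target.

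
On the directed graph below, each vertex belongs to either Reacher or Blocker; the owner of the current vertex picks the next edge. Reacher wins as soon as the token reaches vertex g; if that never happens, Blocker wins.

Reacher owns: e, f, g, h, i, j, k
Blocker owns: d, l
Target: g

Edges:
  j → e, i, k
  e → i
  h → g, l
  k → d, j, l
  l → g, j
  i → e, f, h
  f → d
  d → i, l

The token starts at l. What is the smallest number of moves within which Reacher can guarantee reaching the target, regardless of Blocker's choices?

4

A0 = {g}
A1: add {h} — h (Reacher) has h→g.
A2: add {i} — i (Reacher) has i→h.
A3: add {e, j} — e (Reacher) has e→i; j (Reacher) has j→i.
A4: add {k, l} — k (Reacher) has k→j; l (Blocker): all of {g, j} already in.
l enters the attractor at level 4, so Reacher can force the target in 4 moves from there.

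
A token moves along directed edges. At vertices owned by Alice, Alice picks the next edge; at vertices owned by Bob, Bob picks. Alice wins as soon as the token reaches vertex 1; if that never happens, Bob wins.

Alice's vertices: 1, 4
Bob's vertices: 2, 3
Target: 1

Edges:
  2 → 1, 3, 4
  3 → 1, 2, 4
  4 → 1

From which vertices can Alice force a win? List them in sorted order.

1, 4

A0 = {1}
A1: add {4} — 4 (Alice) has 4→1.
A2 = A1; e.g. 2 (Bob) can still go to 3. Fixed point.
Alice's winning region = {1, 4}.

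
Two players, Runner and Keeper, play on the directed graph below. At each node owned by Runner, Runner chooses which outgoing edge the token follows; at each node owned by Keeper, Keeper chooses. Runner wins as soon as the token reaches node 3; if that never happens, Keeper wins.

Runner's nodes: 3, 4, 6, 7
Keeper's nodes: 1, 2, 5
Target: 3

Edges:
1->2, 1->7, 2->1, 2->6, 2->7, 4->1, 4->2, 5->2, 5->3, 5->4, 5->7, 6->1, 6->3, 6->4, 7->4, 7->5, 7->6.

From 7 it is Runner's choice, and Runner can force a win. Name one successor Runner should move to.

A0 = {3}
A1: add {6} — 6 (Runner) has 6→3.
A2: add {7} — 7 (Runner) has 7→6.
A3 = A2; e.g. 1 (Keeper) can still go to 2. Fixed point.
From 7, successor 6 is in the attractor (rank 1); the other successors 4, 5 are not.

6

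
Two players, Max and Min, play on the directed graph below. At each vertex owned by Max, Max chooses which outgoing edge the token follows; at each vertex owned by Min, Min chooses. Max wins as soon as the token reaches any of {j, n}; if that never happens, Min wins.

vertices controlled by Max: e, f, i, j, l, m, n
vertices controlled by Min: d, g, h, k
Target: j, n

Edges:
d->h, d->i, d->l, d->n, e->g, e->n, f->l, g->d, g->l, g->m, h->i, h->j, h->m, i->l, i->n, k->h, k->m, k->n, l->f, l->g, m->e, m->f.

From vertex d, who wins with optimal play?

Min

A0 = {j, n}
A1: add {e, i} — e (Max) has e→n; i (Max) has i→n.
A2: add {m} — m (Max) has m→e.
A3: add {h} — h (Min): all of {i, j, m} already in.
A4: add {k} — k (Min): all of {h, m, n} already in.
A5 = A4; e.g. d (Min) can still go to l. Fixed point.
d never enters the attractor, so Min can avoid the target forever.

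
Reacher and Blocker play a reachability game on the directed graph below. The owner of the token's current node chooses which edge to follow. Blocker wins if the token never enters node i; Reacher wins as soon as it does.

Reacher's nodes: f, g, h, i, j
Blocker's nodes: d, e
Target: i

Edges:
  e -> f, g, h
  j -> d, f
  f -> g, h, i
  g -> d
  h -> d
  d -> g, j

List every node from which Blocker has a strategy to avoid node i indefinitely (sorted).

A0 = {i}
A1: add {f} — f (Reacher) has f→i.
A2: add {j} — j (Reacher) has j→f.
A3 = A2; e.g. d (Blocker) can still go to g. Fixed point.
Reacher's attractor = {f, i, j}; Blocker avoids the target exactly from the complement.

d, e, g, h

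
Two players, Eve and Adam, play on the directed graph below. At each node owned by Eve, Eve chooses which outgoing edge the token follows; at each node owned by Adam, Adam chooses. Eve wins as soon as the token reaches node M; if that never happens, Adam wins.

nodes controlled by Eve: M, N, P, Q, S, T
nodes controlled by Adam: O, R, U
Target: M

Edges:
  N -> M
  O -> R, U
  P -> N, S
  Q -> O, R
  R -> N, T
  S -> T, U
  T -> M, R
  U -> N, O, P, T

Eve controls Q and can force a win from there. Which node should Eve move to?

R

A0 = {M}
A1: add {N, T} — N (Eve) has N→M; T (Eve) has T→M.
A2: add {P, R, S} — P (Eve) has P→N; R (Adam): all of {N, T} already in; S (Eve) has S→T.
A3: add {Q} — Q (Eve) has Q→R.
A4 = A3; e.g. O (Adam) can still go to U. Fixed point.
From Q, successor R is in the attractor (rank 2); the other successor O is not.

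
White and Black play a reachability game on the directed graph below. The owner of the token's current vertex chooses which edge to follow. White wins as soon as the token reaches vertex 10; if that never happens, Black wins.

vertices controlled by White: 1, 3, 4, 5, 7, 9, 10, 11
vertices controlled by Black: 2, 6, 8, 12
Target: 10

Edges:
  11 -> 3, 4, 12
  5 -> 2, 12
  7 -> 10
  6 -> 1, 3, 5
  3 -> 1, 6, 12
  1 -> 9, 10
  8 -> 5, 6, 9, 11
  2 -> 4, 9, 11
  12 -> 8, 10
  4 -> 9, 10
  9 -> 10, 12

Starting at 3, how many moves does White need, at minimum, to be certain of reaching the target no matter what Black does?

A0 = {10}
A1: add {1, 4, 7, 9} — 1 (White) has 1→10; 4 (White) has 4→10; 7 (White) has 7→10; 9 (White) has 9→10.
A2: add {3, 11} — 3 (White) has 3→1; 11 (White) has 11→4.
3 enters the attractor at level 2, so White can force the target in 2 moves from there.

2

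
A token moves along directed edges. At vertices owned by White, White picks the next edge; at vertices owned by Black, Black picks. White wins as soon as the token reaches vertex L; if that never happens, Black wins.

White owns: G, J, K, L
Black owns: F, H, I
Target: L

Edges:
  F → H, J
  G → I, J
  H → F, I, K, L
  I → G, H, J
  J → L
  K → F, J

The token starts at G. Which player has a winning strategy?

A0 = {L}
A1: add {J} — J (White) has J→L.
A2: add {G, K} — G (White) has G→J; K (White) has K→J.
A3 = A2; e.g. F (Black) can still go to H. Fixed point.
G ∈ A2, so White can force the target.

White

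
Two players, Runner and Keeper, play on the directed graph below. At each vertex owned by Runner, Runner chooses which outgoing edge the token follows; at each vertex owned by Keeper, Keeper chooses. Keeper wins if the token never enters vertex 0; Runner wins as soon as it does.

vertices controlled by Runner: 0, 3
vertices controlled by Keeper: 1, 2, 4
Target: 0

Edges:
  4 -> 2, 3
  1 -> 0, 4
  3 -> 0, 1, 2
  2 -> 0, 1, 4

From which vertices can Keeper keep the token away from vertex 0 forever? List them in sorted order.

A0 = {0}
A1: add {3} — 3 (Runner) has 3→0.
A2 = A1; e.g. 1 (Keeper) can still go to 4. Fixed point.
Runner's attractor = {0, 3}; Keeper avoids the target exactly from the complement.

1, 2, 4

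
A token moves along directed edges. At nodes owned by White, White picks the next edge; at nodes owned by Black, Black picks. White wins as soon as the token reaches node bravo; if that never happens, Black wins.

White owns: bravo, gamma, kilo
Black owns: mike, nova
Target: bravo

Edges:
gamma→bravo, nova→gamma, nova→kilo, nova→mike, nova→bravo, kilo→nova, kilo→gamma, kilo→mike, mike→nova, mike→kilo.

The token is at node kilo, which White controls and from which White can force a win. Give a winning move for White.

gamma

A0 = {bravo}
A1: add {gamma} — gamma (White) has gamma→bravo.
A2: add {kilo} — kilo (White) has kilo→gamma.
A3 = A2; e.g. nova (Black) can still go to mike. Fixed point.
From kilo, successor gamma is in the attractor (rank 1); the other successors mike, nova are not.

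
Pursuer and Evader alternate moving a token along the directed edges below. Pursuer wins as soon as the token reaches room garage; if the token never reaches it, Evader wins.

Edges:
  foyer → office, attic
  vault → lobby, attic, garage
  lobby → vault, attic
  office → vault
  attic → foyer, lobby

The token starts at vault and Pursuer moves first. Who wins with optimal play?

Track states (vertex, player-to-move).
A0 = {(garage,Pursuer), (garage,Evader)}
A1: add {(vault,Pursuer)}.
(vault,Pursuer) ∈ A1 ⇒ Pursuer forces the target.

Pursuer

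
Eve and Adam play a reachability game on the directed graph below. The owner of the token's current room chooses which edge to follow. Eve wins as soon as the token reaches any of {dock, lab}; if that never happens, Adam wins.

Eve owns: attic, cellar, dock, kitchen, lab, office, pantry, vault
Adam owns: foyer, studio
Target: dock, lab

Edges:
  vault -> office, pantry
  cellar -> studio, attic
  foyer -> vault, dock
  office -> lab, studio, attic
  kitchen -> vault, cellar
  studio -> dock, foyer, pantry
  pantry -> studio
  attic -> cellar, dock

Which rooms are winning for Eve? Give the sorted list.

attic, cellar, dock, foyer, kitchen, lab, office, vault

A0 = {dock, lab}
A1: add {attic, office} — office (Eve) has office→lab; attic (Eve) has attic→dock.
A2: add {cellar, vault} — vault (Eve) has vault→office; cellar (Eve) has cellar→attic.
A3: add {foyer, kitchen} — foyer (Adam): all of {vault, dock} already in; kitchen (Eve) has kitchen→vault.
A4 = A3; e.g. studio (Adam) can still go to pantry. Fixed point.
Eve's winning region = {attic, cellar, dock, foyer, kitchen, lab, office, vault}.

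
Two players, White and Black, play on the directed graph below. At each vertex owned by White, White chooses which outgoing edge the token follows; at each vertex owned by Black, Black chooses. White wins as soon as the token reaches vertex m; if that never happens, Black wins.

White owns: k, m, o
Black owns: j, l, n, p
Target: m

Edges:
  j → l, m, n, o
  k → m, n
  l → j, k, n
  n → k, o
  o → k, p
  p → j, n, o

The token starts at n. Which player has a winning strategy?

White

A0 = {m}
A1: add {k} — k (White) has k→m.
A2: add {o} — o (White) has o→k.
A3: add {n} — n (Black): all of {k, o} already in.
A4 = A3; e.g. j (Black) can still go to l. Fixed point.
n ∈ A3, so White can force the target.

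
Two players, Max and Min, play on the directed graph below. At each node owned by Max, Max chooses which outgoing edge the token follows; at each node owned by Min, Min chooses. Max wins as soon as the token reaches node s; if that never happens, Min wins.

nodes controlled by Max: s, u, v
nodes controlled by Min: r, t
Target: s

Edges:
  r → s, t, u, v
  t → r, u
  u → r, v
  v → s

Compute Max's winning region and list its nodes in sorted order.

s, u, v

A0 = {s}
A1: add {v} — v (Max) has v→s.
A2: add {u} — u (Max) has u→v.
A3 = A2; e.g. r (Min) can still go to t. Fixed point.
Max's winning region = {s, u, v}.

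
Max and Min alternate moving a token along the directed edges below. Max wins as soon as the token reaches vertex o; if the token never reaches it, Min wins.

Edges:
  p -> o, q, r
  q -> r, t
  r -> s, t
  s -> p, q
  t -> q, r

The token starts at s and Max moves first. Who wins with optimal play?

Min

Track states (vertex, player-to-move).
A0 = {(o,Max), (o,Min)}
A1: add {(p,Max)}.
A2 = A1; e.g. (p,Min) stays out. (s,Max) never enters ⇒ Min avoids the target.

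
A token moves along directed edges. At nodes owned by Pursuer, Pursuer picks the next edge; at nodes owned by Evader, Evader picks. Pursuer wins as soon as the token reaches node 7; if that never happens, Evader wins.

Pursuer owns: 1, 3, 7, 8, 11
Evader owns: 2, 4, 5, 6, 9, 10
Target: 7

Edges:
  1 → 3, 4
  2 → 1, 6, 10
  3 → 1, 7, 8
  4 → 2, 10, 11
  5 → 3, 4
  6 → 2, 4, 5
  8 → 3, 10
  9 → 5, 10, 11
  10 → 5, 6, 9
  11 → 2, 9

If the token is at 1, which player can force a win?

Pursuer

A0 = {7}
A1: add {3} — 3 (Pursuer) has 3→7.
A2: add {1, 8} — 1 (Pursuer) has 1→3; 8 (Pursuer) has 8→3.
A3 = A2; e.g. 2 (Evader) can still go to 6. Fixed point.
1 ∈ A2, so Pursuer can force the target.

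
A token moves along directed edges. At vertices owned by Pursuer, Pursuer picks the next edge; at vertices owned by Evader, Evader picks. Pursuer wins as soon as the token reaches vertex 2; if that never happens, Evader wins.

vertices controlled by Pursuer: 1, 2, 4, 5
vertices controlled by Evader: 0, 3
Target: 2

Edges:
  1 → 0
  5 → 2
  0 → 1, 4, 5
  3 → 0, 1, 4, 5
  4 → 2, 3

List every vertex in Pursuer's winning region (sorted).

2, 4, 5

A0 = {2}
A1: add {4, 5} — 4 (Pursuer) has 4→2; 5 (Pursuer) has 5→2.
A2 = A1; e.g. 0 (Evader) can still go to 1. Fixed point.
Pursuer's winning region = {2, 4, 5}.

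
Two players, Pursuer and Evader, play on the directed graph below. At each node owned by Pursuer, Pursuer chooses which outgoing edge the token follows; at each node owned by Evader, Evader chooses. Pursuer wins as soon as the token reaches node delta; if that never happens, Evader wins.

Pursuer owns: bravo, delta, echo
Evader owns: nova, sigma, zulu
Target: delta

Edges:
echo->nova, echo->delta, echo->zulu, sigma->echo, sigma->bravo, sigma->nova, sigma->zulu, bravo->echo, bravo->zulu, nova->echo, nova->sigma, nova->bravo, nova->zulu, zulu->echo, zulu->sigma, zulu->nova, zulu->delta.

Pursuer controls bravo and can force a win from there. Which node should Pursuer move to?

A0 = {delta}
A1: add {echo} — echo (Pursuer) has echo→delta.
A2: add {bravo} — bravo (Pursuer) has bravo→echo.
A3 = A2; e.g. sigma (Evader) can still go to nova. Fixed point.
From bravo, successor echo is in the attractor (rank 1); the other successor zulu is not.

echo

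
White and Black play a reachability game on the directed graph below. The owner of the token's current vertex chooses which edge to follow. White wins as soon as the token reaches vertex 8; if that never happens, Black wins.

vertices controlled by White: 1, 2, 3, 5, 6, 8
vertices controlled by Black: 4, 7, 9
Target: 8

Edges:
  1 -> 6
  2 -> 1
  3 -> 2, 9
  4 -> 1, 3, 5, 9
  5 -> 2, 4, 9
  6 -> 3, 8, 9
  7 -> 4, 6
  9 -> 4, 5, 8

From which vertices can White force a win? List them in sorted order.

A0 = {8}
A1: add {6} — 6 (White) has 6→8.
A2: add {1} — 1 (White) has 1→6.
A3: add {2} — 2 (White) has 2→1.
A4: add {3, 5} — 3 (White) has 3→2; 5 (White) has 5→2.
A5 = A4; e.g. 4 (Black) can still go to 9. Fixed point.
White's winning region = {1, 2, 3, 5, 6, 8}.

1, 2, 3, 5, 6, 8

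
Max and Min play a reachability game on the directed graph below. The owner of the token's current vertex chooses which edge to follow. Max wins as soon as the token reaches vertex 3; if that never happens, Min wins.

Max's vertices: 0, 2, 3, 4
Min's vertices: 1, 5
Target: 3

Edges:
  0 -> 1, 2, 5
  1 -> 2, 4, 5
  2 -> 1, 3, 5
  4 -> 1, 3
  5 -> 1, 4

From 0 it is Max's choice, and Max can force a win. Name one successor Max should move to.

A0 = {3}
A1: add {2, 4} — 2 (Max) has 2→3; 4 (Max) has 4→3.
A2: add {0} — 0 (Max) has 0→2.
A3 = A2; e.g. 1 (Min) can still go to 5. Fixed point.
From 0, successor 2 is in the attractor (rank 1); the other successors 1, 5 are not.

2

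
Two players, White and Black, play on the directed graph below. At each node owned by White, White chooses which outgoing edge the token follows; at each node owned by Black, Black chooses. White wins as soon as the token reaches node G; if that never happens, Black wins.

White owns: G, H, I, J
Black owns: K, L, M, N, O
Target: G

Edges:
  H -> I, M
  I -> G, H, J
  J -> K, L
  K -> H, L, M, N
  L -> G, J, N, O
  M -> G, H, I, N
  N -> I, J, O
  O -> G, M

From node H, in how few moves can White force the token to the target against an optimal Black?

A0 = {G}
A1: add {I} — I (White) has I→G.
A2: add {H} — H (White) has H→I.
A3 = A2; e.g. J (White) has no edge into A2. Fixed point.
H enters the attractor at level 2, so White can force the target in 2 moves from there.

2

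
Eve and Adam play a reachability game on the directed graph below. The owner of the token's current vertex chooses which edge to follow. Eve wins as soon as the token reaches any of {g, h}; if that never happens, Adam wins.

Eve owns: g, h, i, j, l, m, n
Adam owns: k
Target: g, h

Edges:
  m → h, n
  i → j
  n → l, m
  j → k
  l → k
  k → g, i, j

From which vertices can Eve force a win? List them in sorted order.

A0 = {g, h}
A1: add {m} — m (Eve) has m→h.
A2: add {n} — n (Eve) has n→m.
A3 = A2; e.g. i (Eve) has no edge into A2. Fixed point.
Eve's winning region = {g, h, m, n}.

g, h, m, n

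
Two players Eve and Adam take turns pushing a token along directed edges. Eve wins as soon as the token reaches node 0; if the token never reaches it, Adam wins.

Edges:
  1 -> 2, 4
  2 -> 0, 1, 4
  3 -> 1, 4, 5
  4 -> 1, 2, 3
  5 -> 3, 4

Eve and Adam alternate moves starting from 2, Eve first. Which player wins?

Eve

Track states (vertex, player-to-move).
A0 = {(0,Eve), (0,Adam)}
A1: add {(2,Eve)}.
(2,Eve) ∈ A1 ⇒ Eve forces the target.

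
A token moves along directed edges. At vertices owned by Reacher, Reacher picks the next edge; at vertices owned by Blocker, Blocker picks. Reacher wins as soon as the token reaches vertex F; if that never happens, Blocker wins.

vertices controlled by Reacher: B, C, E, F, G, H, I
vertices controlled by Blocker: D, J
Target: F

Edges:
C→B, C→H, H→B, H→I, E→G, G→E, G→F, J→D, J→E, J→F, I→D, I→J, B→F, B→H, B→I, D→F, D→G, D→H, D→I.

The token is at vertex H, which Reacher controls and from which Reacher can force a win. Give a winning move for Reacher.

B

A0 = {F}
A1: add {B, G} — B (Reacher) has B→F; G (Reacher) has G→F.
A2: add {C, E, H} — C (Reacher) has C→B; E (Reacher) has E→G; H (Reacher) has H→B.
A3 = A2; e.g. D (Blocker) can still go to I. Fixed point.
From H, successor B is in the attractor (rank 1); the other successor I is not.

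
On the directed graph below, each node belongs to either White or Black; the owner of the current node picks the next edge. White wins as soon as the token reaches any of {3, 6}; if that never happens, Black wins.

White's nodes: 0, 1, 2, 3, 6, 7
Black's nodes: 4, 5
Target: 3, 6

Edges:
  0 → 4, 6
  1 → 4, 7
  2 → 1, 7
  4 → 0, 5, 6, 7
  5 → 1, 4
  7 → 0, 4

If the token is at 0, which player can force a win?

A0 = {3, 6}
A1: add {0} — 0 (White) has 0→6.
0 ∈ A1, so White can force the target.

White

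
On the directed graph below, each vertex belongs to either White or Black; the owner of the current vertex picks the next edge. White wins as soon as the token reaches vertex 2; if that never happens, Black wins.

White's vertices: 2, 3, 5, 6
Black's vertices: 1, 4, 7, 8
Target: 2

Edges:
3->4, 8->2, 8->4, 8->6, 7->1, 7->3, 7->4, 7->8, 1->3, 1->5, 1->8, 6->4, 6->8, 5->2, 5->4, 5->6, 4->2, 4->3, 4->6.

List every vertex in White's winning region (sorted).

2, 5

A0 = {2}
A1: add {5} — 5 (White) has 5→2.
A2 = A1; e.g. 1 (Black) can still go to 3. Fixed point.
White's winning region = {2, 5}.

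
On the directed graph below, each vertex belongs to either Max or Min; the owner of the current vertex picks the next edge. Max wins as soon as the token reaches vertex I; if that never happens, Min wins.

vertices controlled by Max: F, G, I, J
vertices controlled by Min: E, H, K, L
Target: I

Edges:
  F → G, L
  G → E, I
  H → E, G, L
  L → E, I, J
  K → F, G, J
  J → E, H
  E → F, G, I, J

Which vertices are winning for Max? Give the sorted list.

F, G, I

A0 = {I}
A1: add {G} — G (Max) has G→I.
A2: add {F} — F (Max) has F→G.
A3 = A2; e.g. E (Min) can still go to J. Fixed point.
Max's winning region = {F, G, I}.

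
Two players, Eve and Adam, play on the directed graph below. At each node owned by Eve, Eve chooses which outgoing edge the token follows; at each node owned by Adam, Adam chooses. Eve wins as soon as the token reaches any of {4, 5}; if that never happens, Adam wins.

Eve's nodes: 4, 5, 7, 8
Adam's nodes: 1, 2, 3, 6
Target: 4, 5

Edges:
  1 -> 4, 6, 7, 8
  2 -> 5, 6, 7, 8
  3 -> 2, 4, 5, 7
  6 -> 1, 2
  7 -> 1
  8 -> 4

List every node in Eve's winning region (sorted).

A0 = {4, 5}
A1: add {8} — 8 (Eve) has 8→4.
A2 = A1; e.g. 1 (Adam) can still go to 6. Fixed point.
Eve's winning region = {4, 5, 8}.

4, 5, 8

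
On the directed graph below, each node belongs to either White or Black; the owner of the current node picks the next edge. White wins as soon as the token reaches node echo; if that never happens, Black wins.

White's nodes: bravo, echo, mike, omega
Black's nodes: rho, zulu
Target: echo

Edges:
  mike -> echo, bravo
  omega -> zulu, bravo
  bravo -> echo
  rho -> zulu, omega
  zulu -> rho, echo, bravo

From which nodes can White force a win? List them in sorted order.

A0 = {echo}
A1: add {bravo, mike} — mike (White) has mike→echo; bravo (White) has bravo→echo.
A2: add {omega} — omega (White) has omega→bravo.
A3 = A2; e.g. rho (Black) can still go to zulu. Fixed point.
White's winning region = {bravo, echo, mike, omega}.

bravo, echo, mike, omega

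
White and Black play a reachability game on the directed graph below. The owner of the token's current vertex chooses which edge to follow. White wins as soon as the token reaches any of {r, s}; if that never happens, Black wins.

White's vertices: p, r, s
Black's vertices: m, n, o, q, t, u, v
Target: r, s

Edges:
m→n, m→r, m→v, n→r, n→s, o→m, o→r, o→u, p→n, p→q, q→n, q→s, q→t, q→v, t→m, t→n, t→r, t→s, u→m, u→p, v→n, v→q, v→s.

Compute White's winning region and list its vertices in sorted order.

A0 = {r, s}
A1: add {n} — n (Black): all of {r, s} already in.
A2: add {p} — p (White) has p→n.
A3 = A2; e.g. m (Black) can still go to v. Fixed point.
White's winning region = {n, p, r, s}.

n, p, r, s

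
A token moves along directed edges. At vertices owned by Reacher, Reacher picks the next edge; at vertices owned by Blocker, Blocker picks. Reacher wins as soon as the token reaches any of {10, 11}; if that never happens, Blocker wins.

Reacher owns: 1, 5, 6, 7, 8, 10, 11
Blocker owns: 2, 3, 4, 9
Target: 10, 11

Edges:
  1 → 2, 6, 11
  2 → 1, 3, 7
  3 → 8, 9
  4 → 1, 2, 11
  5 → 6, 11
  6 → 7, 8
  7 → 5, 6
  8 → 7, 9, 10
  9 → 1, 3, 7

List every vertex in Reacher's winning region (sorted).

1, 5, 6, 7, 8, 10, 11

A0 = {10, 11}
A1: add {1, 5, 8} — 1 (Reacher) has 1→11; 5 (Reacher) has 5→11; 8 (Reacher) has 8→10.
A2: add {6, 7} — 6 (Reacher) has 6→8; 7 (Reacher) has 7→5.
A3 = A2; e.g. 2 (Blocker) can still go to 3. Fixed point.
Reacher's winning region = {1, 5, 6, 7, 8, 10, 11}.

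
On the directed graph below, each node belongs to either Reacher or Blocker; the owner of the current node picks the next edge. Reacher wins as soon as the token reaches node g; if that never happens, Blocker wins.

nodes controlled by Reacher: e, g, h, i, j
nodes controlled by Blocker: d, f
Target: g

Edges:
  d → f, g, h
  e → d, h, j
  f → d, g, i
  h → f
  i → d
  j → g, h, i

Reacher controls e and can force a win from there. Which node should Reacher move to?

A0 = {g}
A1: add {j} — j (Reacher) has j→g.
A2: add {e} — e (Reacher) has e→j.
A3 = A2; e.g. d (Blocker) can still go to f. Fixed point.
From e, successor j is in the attractor (rank 1); the other successors d, h are not.

j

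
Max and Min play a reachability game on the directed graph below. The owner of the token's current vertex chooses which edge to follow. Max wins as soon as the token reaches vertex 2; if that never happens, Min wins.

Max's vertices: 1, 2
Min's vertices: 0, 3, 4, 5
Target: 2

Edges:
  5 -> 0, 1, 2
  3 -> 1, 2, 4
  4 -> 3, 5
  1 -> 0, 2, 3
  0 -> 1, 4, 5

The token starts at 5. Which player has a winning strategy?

A0 = {2}
A1: add {1} — 1 (Max) has 1→2.
A2 = A1; e.g. 0 (Min) can still go to 4. Fixed point.
5 never enters the attractor, so Min can avoid the target forever.

Min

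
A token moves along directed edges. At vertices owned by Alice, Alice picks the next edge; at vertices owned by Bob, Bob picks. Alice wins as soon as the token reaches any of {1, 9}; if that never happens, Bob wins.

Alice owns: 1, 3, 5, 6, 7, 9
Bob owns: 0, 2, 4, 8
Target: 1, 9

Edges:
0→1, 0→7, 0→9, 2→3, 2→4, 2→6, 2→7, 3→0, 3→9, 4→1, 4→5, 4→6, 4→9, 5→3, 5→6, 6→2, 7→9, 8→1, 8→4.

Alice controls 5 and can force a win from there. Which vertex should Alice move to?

3

A0 = {1, 9}
A1: add {3, 7} — 3 (Alice) has 3→9; 7 (Alice) has 7→9.
A2: add {0, 5} — 0 (Bob): all of {1, 7, 9} already in; 5 (Alice) has 5→3.
A3 = A2; e.g. 2 (Bob) can still go to 4. Fixed point.
From 5, successor 3 is in the attractor (rank 1); the other successor 6 is not.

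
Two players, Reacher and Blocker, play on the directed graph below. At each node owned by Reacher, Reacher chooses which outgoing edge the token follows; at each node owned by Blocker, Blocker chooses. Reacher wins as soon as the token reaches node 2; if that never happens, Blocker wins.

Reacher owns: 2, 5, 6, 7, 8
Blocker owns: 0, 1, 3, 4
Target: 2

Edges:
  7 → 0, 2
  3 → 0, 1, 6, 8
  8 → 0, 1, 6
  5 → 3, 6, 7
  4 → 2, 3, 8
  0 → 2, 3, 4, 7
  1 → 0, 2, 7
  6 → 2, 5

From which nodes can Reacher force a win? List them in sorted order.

2, 5, 6, 7, 8

A0 = {2}
A1: add {6, 7} — 6 (Reacher) has 6→2; 7 (Reacher) has 7→2.
A2: add {5, 8} — 5 (Reacher) has 5→6; 8 (Reacher) has 8→6.
A3 = A2; e.g. 0 (Blocker) can still go to 3. Fixed point.
Reacher's winning region = {2, 5, 6, 7, 8}.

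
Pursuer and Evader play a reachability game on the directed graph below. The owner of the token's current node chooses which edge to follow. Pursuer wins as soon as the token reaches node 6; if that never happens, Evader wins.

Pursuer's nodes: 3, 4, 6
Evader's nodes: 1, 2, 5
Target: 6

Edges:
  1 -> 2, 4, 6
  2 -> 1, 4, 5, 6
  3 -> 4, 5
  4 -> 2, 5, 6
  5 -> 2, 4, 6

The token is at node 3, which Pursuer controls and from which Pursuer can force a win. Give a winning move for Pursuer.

A0 = {6}
A1: add {4} — 4 (Pursuer) has 4→6.
A2: add {3} — 3 (Pursuer) has 3→4.
A3 = A2; e.g. 1 (Evader) can still go to 2. Fixed point.
From 3, successor 4 is in the attractor (rank 1); the other successor 5 is not.

4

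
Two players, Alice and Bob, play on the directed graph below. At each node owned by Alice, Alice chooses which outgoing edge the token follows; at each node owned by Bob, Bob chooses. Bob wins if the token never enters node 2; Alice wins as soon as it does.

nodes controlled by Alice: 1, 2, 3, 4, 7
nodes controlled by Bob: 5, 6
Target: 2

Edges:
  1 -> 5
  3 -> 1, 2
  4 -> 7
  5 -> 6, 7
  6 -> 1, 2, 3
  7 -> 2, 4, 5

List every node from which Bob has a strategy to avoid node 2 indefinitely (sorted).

A0 = {2}
A1: add {3, 7} — 3 (Alice) has 3→2; 7 (Alice) has 7→2.
A2: add {4} — 4 (Alice) has 4→7.
A3 = A2; e.g. 1 (Alice) has no edge into A2. Fixed point.
Alice's attractor = {2, 3, 4, 7}; Bob avoids the target exactly from the complement.

1, 5, 6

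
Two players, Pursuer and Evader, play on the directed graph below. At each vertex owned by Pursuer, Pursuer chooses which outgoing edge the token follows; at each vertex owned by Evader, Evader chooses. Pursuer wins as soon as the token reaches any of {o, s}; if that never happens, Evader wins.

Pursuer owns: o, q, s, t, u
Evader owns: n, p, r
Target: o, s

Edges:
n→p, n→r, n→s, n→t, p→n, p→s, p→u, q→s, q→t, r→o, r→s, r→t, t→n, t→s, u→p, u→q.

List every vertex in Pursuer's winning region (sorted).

o, q, r, s, t, u

A0 = {o, s}
A1: add {q, t} — q (Pursuer) has q→s; t (Pursuer) has t→s.
A2: add {r, u} — r (Evader): all of {o, s, t} already in; u (Pursuer) has u→q.
A3 = A2; e.g. n (Evader) can still go to p. Fixed point.
Pursuer's winning region = {o, q, r, s, t, u}.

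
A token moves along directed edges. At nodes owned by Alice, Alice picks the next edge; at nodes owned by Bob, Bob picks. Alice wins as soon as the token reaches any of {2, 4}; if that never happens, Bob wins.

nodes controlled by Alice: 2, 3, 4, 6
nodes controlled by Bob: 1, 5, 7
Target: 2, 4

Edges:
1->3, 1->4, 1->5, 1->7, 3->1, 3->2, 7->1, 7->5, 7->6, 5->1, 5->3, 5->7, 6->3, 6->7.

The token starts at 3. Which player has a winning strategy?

Alice

A0 = {2, 4}
A1: add {3} — 3 (Alice) has 3→2.
3 ∈ A1, so Alice can force the target.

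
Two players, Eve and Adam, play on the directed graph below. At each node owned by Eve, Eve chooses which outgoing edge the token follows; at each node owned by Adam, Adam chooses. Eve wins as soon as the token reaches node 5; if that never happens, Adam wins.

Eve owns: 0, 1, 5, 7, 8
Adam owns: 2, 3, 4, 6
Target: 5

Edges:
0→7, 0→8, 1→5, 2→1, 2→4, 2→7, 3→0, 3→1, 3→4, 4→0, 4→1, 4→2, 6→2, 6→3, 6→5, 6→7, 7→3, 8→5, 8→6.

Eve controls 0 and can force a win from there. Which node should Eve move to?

8

A0 = {5}
A1: add {1, 8} — 1 (Eve) has 1→5; 8 (Eve) has 8→5.
A2: add {0} — 0 (Eve) has 0→8.
A3 = A2; e.g. 2 (Adam) can still go to 4. Fixed point.
From 0, successor 8 is in the attractor (rank 1); the other successor 7 is not.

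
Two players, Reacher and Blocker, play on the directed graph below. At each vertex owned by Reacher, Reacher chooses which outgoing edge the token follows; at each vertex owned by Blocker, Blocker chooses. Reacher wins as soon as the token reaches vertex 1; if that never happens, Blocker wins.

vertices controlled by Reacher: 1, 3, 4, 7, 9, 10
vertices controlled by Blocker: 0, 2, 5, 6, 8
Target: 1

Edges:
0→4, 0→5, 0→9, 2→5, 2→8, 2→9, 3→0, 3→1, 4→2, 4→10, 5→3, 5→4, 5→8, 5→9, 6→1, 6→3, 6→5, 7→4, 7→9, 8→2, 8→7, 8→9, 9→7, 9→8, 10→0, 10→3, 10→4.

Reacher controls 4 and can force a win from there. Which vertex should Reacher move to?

10

A0 = {1}
A1: add {3} — 3 (Reacher) has 3→1.
A2: add {10} — 10 (Reacher) has 10→3.
A3: add {4} — 4 (Reacher) has 4→10.
A4: add {7} — 7 (Reacher) has 7→4.
A5: add {9} — 9 (Reacher) has 9→7.
A6 = A5; e.g. 0 (Blocker) can still go to 5. Fixed point.
From 4, successor 10 is in the attractor (rank 2); the other successor 2 is not.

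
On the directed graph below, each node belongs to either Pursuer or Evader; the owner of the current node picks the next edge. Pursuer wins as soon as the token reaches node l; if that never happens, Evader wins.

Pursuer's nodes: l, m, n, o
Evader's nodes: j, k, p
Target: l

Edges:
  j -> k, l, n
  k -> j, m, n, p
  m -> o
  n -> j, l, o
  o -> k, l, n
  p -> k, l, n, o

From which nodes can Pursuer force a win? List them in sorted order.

A0 = {l}
A1: add {n, o} — n (Pursuer) has n→l; o (Pursuer) has o→l.
A2: add {m} — m (Pursuer) has m→o.
A3 = A2; e.g. j (Evader) can still go to k. Fixed point.
Pursuer's winning region = {l, m, n, o}.

l, m, n, o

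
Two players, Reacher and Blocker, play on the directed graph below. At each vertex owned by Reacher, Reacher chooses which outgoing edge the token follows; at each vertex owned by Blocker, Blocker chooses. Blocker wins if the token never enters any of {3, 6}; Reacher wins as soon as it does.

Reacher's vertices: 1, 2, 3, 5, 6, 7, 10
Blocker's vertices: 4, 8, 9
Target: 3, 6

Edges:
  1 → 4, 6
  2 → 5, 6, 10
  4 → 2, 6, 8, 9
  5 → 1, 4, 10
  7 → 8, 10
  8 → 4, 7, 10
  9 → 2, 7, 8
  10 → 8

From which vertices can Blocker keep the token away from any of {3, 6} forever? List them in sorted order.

A0 = {3, 6}
A1: add {1, 2} — 1 (Reacher) has 1→6; 2 (Reacher) has 2→6.
A2: add {5} — 5 (Reacher) has 5→1.
A3 = A2; e.g. 4 (Blocker) can still go to 8. Fixed point.
Reacher's attractor = {1, 2, 3, 5, 6}; Blocker avoids the target exactly from the complement.

4, 7, 8, 9, 10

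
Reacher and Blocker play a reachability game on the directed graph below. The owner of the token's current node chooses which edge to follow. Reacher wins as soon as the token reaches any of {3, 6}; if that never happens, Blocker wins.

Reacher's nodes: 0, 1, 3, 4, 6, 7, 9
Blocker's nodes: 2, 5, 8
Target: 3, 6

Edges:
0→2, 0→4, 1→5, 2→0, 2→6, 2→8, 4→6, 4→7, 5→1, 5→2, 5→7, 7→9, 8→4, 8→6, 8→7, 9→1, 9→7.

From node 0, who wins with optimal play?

Reacher

A0 = {3, 6}
A1: add {4} — 4 (Reacher) has 4→6.
A2: add {0} — 0 (Reacher) has 0→4.
A3 = A2; e.g. 1 (Reacher) has no edge into A2. Fixed point.
0 ∈ A2, so Reacher can force the target.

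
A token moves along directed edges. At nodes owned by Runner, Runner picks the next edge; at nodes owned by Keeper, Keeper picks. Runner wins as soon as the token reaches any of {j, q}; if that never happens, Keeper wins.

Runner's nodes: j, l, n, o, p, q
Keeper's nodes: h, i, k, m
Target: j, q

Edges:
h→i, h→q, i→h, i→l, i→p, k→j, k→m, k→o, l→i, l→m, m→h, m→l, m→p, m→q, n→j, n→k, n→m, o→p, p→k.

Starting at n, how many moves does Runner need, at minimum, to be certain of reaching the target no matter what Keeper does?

1

A0 = {j, q}
A1: add {n} — n (Runner) has n→j.
A2 = A1; e.g. h (Keeper) can still go to i. Fixed point.
n enters the attractor at level 1, so Runner can force the target in 1 move from there.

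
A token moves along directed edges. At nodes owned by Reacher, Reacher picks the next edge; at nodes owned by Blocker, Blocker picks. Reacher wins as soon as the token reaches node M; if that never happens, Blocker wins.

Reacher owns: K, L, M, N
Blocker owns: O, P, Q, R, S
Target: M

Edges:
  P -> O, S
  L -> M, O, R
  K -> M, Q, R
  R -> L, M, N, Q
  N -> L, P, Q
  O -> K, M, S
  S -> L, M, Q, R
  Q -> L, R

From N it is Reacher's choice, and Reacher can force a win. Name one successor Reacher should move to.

L

A0 = {M}
A1: add {K, L} — K (Reacher) has K→M; L (Reacher) has L→M.
A2: add {N} — N (Reacher) has N→L.
A3 = A2; e.g. O (Blocker) can still go to S. Fixed point.
From N, successor L is in the attractor (rank 1); the other successors P, Q are not.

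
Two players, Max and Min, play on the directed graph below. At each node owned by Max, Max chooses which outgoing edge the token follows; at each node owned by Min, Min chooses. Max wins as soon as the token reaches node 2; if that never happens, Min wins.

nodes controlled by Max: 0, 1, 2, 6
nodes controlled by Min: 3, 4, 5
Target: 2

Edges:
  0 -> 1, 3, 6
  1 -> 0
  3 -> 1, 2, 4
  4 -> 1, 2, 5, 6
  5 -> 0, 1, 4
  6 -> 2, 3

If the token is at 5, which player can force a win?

Min

A0 = {2}
A1: add {6} — 6 (Max) has 6→2.
A2: add {0} — 0 (Max) has 0→6.
A3: add {1} — 1 (Max) has 1→0.
A4 = A3; e.g. 3 (Min) can still go to 4. Fixed point.
5 never enters the attractor, so Min can avoid the target forever.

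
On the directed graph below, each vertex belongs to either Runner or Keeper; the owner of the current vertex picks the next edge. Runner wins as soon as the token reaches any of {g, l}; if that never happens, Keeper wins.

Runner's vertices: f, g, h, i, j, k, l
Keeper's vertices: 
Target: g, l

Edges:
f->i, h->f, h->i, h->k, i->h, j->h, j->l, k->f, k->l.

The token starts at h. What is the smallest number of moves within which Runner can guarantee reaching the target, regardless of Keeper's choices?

2

A0 = {g, l}
A1: add {j, k} — j (Runner) has j→l; k (Runner) has k→l.
A2: add {h} — h (Runner) has h→k.
h enters the attractor at level 2, so Runner can force the target in 2 moves from there.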